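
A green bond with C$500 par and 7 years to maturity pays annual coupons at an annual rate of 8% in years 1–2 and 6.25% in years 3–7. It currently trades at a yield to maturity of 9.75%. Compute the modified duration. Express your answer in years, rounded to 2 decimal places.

5.10 years

Periodic yield y = 0.0975. First find Macaulay duration:
  t   CF        PV=CF/(1+0.0975)^t    t·PV
  1        40.00        36.4465        36.4465
  2        40.00        33.2086        66.4173
  3        31.25        23.6394        70.9182
  4        31.25        21.5393        86.1573
  5        31.25        19.6258        98.1290
  6        31.25        17.8823       107.2937
  7       531.25       276.9920     1,938.9441
  Σ                    429.3339     2,404.3059
P = 429.3339; Macaulay duration = 2,404.3059 / 429.3339 = 5.60008 years.
Modified duration = D_Mac / (1 + y) = 5.60008 / 1.0975 = 5.10258 years.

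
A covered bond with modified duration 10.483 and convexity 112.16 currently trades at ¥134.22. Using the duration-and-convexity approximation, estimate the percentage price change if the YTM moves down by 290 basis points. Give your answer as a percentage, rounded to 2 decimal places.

+35.12%

Duration effect: -D_mod·Δy = -10.483 × (-0.029) = +0.304007
Convexity effect: ½·C·(Δy)² = 0.5 × 112.16 × (-0.029)² = +0.04716328
ΔP/P ≈ +0.304007 + 0.04716328 = +0.35117028
= +35.117028%.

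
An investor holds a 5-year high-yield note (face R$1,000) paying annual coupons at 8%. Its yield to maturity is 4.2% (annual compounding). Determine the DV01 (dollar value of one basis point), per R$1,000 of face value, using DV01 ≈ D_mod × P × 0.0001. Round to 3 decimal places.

R$0.490

Periodic yield y = 0.042.
  t   CF        PV=CF/(1+0.042)^t    t·PV
  1        80.00        76.7754        76.7754
  2        80.00        73.6808       147.3617
  3        80.00        70.7110       212.1329
  4        80.00        67.8608       271.4433
  5     1,080.00       879.1949     4,395.9745
  Σ                  1,168.2230     5,103.6878
P = 1,168.2230; D_Mac = 4.36876 yrs; D_mod = 4.19267 yrs.
DV01 ≈ 4.19267 × 1,168.2230 × 0.0001 = 0.489797.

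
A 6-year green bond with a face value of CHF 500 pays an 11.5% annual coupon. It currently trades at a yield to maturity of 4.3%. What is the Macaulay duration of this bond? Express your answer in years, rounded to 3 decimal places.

4.860 years

Periodic yield y = 0.043. Discount each cash flow and weight by its year:
  t   CF        PV=CF/(1+0.043)^t    t·PV
  1        57.50        55.1294        55.1294
  2        57.50        52.8566       105.7132
  3        57.50        50.6775       152.0324
  4        57.50        48.5882       194.3527
  5        57.50        46.5850       232.9251
  6       557.50       433.0510     2,598.3059
  Σ                    686.8877     3,338.4587
Price P = Σ PV = 686.8877.
Macaulay duration = Σ(t·PV) / P = 3,338.4587 / 686.8877 = 4.86027 years.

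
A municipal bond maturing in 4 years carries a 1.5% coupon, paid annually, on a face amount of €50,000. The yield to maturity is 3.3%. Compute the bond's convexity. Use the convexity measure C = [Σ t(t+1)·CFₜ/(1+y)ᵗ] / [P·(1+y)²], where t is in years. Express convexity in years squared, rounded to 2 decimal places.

18.17

With y = 0.033:
  t   CF        PV=CF/(1+0.033)^t    t·PV        t(t+1)·PV
  1       750.00       726.0407       726.0407       1,452.0813
  2       750.00       702.8467     1,405.6934       4,217.0803
  3       750.00       680.3937     2,041.1812       8,164.7247
  4    50,750.00    44,569.1920   178,276.7679     891,383.8394
  Σ                 46,678.4731   182,449.6831     905,217.7257
P = 46,678.4731.
Convexity = Σ t(t+1)·PV / [P·(1+y)²] = 905,217.7257 / (46,678.4731 × 1.067089) = 18.17338.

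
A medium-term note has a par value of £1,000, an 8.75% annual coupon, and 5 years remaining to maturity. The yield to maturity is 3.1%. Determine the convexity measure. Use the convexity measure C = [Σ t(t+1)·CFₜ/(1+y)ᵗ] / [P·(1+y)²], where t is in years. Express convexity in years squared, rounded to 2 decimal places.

23.31

With y = 0.031:
  t   CF        PV=CF/(1+0.031)^t    t·PV        t(t+1)·PV
  1        87.50        84.8691        84.8691         169.7381
  2        87.50        82.3172       164.6345         493.9034
  3        87.50        79.8421       239.5264         958.1054
  4        87.50        77.4414       309.7657       1,548.8287
  5     1,087.50       933.5465     4,667.7323      28,006.3940
  Σ                  1,258.0163     5,466.5279      31,176.9696
P = 1,258.0163.
Convexity = Σ t(t+1)·PV / [P·(1+y)²] = 31,176.9696 / (1,258.0163 × 1.062961) = 23.31473.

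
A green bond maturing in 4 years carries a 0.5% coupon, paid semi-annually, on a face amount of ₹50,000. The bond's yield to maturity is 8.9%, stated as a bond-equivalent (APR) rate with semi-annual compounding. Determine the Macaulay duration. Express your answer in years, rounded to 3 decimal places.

Periodic yield y = 0.0445. Discount each cash flow and weight by its period:
  t   CF        PV=CF/(1+0.0445)^t    t·PV
  1       125.00       119.6745       119.6745
  2       125.00       114.5759       229.1517
  3       125.00       109.6945       329.0834
  4       125.00       105.0210       420.0841
  5       125.00       100.5467       502.7335
  6       125.00        96.2630       577.5779
  7       125.00        92.1618       645.1325
  8    50,125.00    35,382.3628   283,058.9023
  Σ                 36,120.3001   285,882.3399
Price P = Σ PV = 36,120.3001.
Macaulay duration = Σ(t·PV) / P = 285,882.3399 / 36,120.3001 = 7.91473 half-year periods.
In years: 7.91473 / 2 = 3.95736 years.

3.957 years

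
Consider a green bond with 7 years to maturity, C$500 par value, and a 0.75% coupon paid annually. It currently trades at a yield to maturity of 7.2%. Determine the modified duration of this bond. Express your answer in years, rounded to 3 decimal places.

Periodic yield y = 0.072. First find Macaulay duration:
  t   CF        PV=CF/(1+0.072)^t    t·PV
  1         3.75         3.4981         3.4981
  2         3.75         3.2632         6.5264
  3         3.75         3.0440         9.1320
  4         3.75         2.8396        11.3583
  5         3.75         2.6488        13.2442
  6         3.75         2.4709        14.8257
  7       503.75       309.6361     2,167.4526
  Σ                    327.4008     2,226.0373
P = 327.4008; Macaulay duration = 2,226.0373 / 327.4008 = 6.79912 years.
Modified duration = D_Mac / (1 + y) = 6.79912 / 1.072 = 6.34246 years.

6.342 years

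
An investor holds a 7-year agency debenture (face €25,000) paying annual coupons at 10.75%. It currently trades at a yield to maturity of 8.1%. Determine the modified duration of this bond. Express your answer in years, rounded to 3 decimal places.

4.974 years

Periodic yield y = 0.081. First find Macaulay duration:
  t   CF        PV=CF/(1+0.081)^t    t·PV
  1     2,687.50     2,486.1240     2,486.1240
  2     2,687.50     2,299.8372     4,599.6743
  3     2,687.50     2,127.5089     6,382.5268
  4     2,687.50     1,968.0934     7,872.3735
  5     2,687.50     1,820.6229     9,103.1145
  6     2,687.50     1,684.2025    10,105.2150
  7    27,687.50    16,051.0662   112,357.4634
  Σ                 28,437.4550   152,906.4915
P = 28,437.4550; Macaulay duration = 152,906.4915 / 28,437.4550 = 5.37694 years.
Modified duration = D_Mac / (1 + y) = 5.37694 / 1.081 = 4.97404 years.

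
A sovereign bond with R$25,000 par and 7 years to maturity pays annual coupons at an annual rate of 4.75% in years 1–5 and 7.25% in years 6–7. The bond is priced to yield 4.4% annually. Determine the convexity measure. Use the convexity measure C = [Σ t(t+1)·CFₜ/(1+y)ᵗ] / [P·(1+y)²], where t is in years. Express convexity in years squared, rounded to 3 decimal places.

With y = 0.044:
  t   CF        PV=CF/(1+0.044)^t    t·PV        t(t+1)·PV
  1     1,187.50     1,137.4521     1,137.4521       2,274.9042
  2     1,187.50     1,089.5135     2,179.0270       6,537.0811
  3     1,187.50     1,043.5953     3,130.7860      12,523.1438
  4     1,187.50       999.6124     3,998.4495      19,992.2475
  5     1,187.50       957.4831     4,787.4156      28,724.4935
  6     1,812.50     1,399.8291     8,398.9747      58,792.8230
  7    26,812.50    19,835.0737   138,845.5160   1,110,764.1281
  Σ                 26,462.5593   162,477.6209   1,239,608.8212
P = 26,462.5593.
Convexity = Σ t(t+1)·PV / [P·(1+y)²] = 1,239,608.8212 / (26,462.5593 × 1.089936) = 42.97856.

42.979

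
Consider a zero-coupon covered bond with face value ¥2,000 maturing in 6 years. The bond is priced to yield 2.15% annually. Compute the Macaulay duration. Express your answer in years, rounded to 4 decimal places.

A zero-coupon bond has a single cash flow at maturity, so its Macaulay duration equals its maturity: 6 years.

6.0000 years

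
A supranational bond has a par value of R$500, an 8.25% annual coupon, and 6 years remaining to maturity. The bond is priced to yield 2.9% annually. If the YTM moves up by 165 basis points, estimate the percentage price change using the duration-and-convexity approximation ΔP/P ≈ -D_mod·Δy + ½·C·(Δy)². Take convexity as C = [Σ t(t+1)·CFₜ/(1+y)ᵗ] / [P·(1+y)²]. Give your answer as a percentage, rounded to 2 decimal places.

With y = 0.029:
  t   CF        PV=CF/(1+0.029)^t    t·PV        t(t+1)·PV
  1        41.25        40.0875        40.0875          80.1749
  2        41.25        38.9577        77.9154         233.7461
  3        41.25        37.8598       113.5793         454.3171
  4        41.25        36.7928       147.1711         735.8553
  5        41.25        35.7558       178.7792       1,072.6754
  6       541.25       455.9379     2,735.6272      19,149.3903
  Σ                    645.3914     3,293.1596      21,726.1592
P = 645.3914; D_Mac = 5.10258 yrs; D_mod = 4.95877 yrs; C = 31.79282.
Duration effect: -4.95877 × (+0.0165) = -0.081820
Convexity effect: 0.5 × 31.79282 × (0.0165)² = +0.0043278
ΔP/P ≈ -0.081820 + 0.0043278 = -0.077492 = -7.7492%.

-7.75%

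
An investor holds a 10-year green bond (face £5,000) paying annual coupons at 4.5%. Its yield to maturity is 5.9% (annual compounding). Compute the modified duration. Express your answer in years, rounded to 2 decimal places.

7.70 years

Periodic yield y = 0.059. First find Macaulay duration:
  t   CF        PV=CF/(1+0.059)^t    t·PV
  1       225.00       212.4646       212.4646
  2       225.00       200.6276       401.2551
  3       225.00       189.4500       568.3500
  4       225.00       178.8952       715.5808
  5       225.00       168.9284       844.6421
  6       225.00       159.5169       957.1015
  7       225.00       150.6298     1,054.4084
  8       225.00       142.2377     1,137.9019
  9       225.00       134.3133     1,208.8193
  10    5,225.00     2,945.2807    29,452.8071
  Σ                  4,482.3442    36,553.3309
P = 4,482.3442; Macaulay duration = 36,553.3309 / 4,482.3442 = 8.15496 years.
Modified duration = D_Mac / (1 + y) = 8.15496 / 1.059 = 7.70062 years.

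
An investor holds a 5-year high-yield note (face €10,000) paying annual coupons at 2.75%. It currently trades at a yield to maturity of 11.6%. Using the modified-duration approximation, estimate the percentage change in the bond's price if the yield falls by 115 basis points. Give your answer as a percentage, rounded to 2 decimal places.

Periodic yield y = 0.116. Modified duration first:
  t   CF        PV=CF/(1+0.116)^t    t·PV
  1       275.00       246.4158       246.4158
  2       275.00       220.8027       441.6053
  3       275.00       197.8518       593.5555
  4       275.00       177.2866       709.1464
  5    10,275.00     5,935.5485    29,677.7425
  Σ                  6,777.9054    31,668.4655
P = 6,777.9054; D_Mac = 4.67231 yrs; D_mod = 4.67231/(1+0.116) = 4.18666 yrs.
ΔP/P ≈ -D_mod · Δy = -4.18666 × (-0.0115) = +0.048147 = +4.8147%.

+4.81%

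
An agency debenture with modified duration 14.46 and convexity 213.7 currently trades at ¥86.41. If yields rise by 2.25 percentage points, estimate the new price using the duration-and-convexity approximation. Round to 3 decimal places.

Duration effect: -D_mod·Δy = -14.46 × (+0.0225) = -0.325350
Convexity effect: ½·C·(Δy)² = 0.5 × 213.7 × (0.0225)² = +0.0540928125
ΔP/P ≈ -0.325350 + 0.0540928125 = -0.2712571875
New price ≈ 86.41 × (1 - 0.2712571875) = 62.970666428125.

¥62.971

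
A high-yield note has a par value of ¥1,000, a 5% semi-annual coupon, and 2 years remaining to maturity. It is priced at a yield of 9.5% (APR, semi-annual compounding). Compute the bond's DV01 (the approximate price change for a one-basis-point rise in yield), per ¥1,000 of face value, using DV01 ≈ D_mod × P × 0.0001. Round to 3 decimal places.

Periodic yield y = 0.0475.
  t   CF        PV=CF/(1+0.0475)^t    t·PV
  1        25.00        23.8663        23.8663
  2        25.00        22.7841        45.5682
  3        25.00        21.7509        65.2528
  4     1,025.00       851.3492     3,405.3969
  Σ                    919.7506     3,540.0842
P = 919.7506; D_Mac = 3.84896 half-year periods = 1.92448 yrs; D_mod = 1.83721 yrs.
DV01 ≈ 1.83721 × 919.7506 × 0.0001 = 0.168978.

¥0.169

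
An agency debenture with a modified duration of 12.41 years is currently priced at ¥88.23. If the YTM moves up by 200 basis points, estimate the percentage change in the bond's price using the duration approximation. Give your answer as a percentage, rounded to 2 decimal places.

Duration approximation: ΔP/P ≈ -D_mod · Δy = -12.41 × (+0.02) = -0.248200.
As a percentage: -24.8200%.

-24.82%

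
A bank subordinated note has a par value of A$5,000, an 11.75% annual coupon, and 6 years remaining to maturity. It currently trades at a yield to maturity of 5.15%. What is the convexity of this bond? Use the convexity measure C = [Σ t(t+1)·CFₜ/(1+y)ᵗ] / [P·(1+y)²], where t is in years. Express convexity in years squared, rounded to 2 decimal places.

28.12

With y = 0.0515:
  t   CF        PV=CF/(1+0.0515)^t    t·PV        t(t+1)·PV
  1       587.50       558.7256       558.7256       1,117.4513
  2       587.50       531.3606     1,062.7211       3,188.1634
  3       587.50       505.3358     1,516.0073       6,064.0292
  4       587.50       480.5856     1,922.3424       9,611.7122
  5       587.50       457.0477     2,285.2383      13,711.4297
  6     5,587.50     4,133.9182    24,803.5089     173,624.5625
  Σ                  6,666.9734    32,148.5437     207,317.3482
P = 6,666.9734.
Convexity = Σ t(t+1)·PV / [P·(1+y)²] = 207,317.3482 / (6,666.9734 × 1.105652) = 28.12473.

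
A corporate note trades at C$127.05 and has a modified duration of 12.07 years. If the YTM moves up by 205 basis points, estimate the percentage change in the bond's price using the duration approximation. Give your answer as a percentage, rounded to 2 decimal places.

-24.74%

Duration approximation: ΔP/P ≈ -D_mod · Δy = -12.07 × (+0.0205) = -0.247435.
As a percentage: -24.7435%.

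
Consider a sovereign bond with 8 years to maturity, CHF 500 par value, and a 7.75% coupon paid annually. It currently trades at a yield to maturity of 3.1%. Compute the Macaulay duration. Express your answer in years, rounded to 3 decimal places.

6.504 years

Periodic yield y = 0.031. Discount each cash flow and weight by its year:
  t   CF        PV=CF/(1+0.031)^t    t·PV
  1        38.75        37.5849        37.5849
  2        38.75        36.4548        72.9095
  3        38.75        35.3587       106.0760
  4        38.75        34.2955       137.1820
  5        38.75        33.2643       166.3215
  6        38.75        32.2641       193.5847
  7        38.75        31.2940       219.0580
  8       538.75       422.0054     3,376.0428
  Σ                    662.5215     4,308.7593
Price P = Σ PV = 662.5215.
Macaulay duration = Σ(t·PV) / P = 4,308.7593 / 662.5215 = 6.50358 years.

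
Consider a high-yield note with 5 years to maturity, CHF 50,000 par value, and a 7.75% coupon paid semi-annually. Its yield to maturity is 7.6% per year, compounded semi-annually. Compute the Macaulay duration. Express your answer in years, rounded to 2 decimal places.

Periodic yield y = 0.038. Discount each cash flow and weight by its period:
  t   CF        PV=CF/(1+0.038)^t    t·PV
  1     1,937.50     1,866.5703     1,866.5703
  2     1,937.50     1,798.2373     3,596.4746
  3     1,937.50     1,732.4059     5,197.2177
  4     1,937.50     1,668.9845     6,675.9379
  5     1,937.50     1,607.8849     8,039.4243
  6     1,937.50     1,549.0220     9,294.1321
  7     1,937.50     1,492.3141    10,446.1986
  8     1,937.50     1,437.6822    11,501.4573
  9     1,937.50     1,385.0502    12,465.4522
  10   51,937.50    35,769.0583   357,690.5826
  Σ                 50,307.2096   426,773.4475
Price P = Σ PV = 50,307.2096.
Macaulay duration = Σ(t·PV) / P = 426,773.4475 / 50,307.2096 = 8.48335 half-year periods.
In years: 8.48335 / 2 = 4.24167 years.

4.24 years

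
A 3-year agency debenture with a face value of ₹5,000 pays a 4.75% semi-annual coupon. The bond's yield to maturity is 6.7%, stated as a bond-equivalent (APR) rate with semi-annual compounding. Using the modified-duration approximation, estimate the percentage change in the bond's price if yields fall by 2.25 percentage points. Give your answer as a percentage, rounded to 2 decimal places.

+6.15%

Periodic yield y = 0.0335. Modified duration first:
  t   CF        PV=CF/(1+0.0335)^t    t·PV
  1       118.75       114.9008       114.9008
  2       118.75       111.1764       222.3528
  3       118.75       107.5727       322.7182
  4       118.75       104.0859       416.3434
  5       118.75       100.7120       503.5600
  6     5,118.75     4,200.5004    25,203.0026
  Σ                  4,738.9482    26,782.8778
P = 4,738.9482; D_Mac = 5.65165 half-year periods = 2.82583 yrs; D_mod = 2.82583/(1+0.0335) = 2.73423 yrs.
ΔP/P ≈ -D_mod · Δy = -2.73423 × (-0.0225) = +0.061520 = +6.1520%.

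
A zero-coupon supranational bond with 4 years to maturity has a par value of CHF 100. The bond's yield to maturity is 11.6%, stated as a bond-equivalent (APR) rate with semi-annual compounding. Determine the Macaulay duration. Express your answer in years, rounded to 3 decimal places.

A zero-coupon bond has a single cash flow at maturity, so its Macaulay duration equals its maturity: 4 years.
(Equivalently: 8 semi-annual periods ÷ 2 = 4 years.)

4.000 years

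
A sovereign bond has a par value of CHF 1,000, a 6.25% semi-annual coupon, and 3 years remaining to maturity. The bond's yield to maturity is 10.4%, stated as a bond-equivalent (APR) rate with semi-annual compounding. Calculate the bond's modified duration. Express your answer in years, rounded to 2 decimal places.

Periodic yield y = 0.052. First find Macaulay duration:
  t   CF        PV=CF/(1+0.052)^t    t·PV
  1        31.25        29.7053        29.7053
  2        31.25        28.2370        56.4740
  3        31.25        26.8413        80.5238
  4        31.25        25.5145       102.0580
  5        31.25        24.2533       121.2666
  6     1,031.25       760.7983     4,564.7897
  Σ                    895.3497     4,954.8174
P = 895.3497; Macaulay duration = 4,954.8174 / 895.3497 = 5.53395 half-year periods = 2.76697 years.
Modified duration = D_Mac / (1 + y) = 2.76697 / 1.052 = 2.63020 years.

2.63 years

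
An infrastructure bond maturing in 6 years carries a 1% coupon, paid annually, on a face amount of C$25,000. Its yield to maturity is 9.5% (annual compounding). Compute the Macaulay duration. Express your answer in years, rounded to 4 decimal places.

Periodic yield y = 0.095. Discount each cash flow and weight by its year:
  t   CF        PV=CF/(1+0.095)^t    t·PV
  1       250.00       228.3105       228.3105
  2       250.00       208.5027       417.0055
  3       250.00       190.4135       571.2404
  4       250.00       173.8936       695.5743
  5       250.00       158.8069       794.0346
  6    25,250.00    14,647.9439    87,887.6633
  Σ                 15,607.8711    90,593.8285
Price P = Σ PV = 15,607.8711.
Macaulay duration = Σ(t·PV) / P = 90,593.8285 / 15,607.8711 = 5.80437 years.

5.8044 years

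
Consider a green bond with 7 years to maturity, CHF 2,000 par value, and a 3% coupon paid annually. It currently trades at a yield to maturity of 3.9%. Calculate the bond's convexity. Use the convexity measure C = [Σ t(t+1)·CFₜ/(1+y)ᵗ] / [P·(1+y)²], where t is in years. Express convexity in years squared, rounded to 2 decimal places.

45.97

With y = 0.039:
  t   CF        PV=CF/(1+0.039)^t    t·PV        t(t+1)·PV
  1        60.00        57.7478        57.7478         115.4957
  2        60.00        55.5802       111.1604         333.4812
  3        60.00        53.4939       160.4818         641.9273
  4        60.00        51.4860       205.9440       1,029.7198
  5        60.00        49.5534       247.7670       1,486.6022
  6        60.00        47.6934       286.1602       2,003.1213
  7     2,060.00     1,576.0079    11,032.0552      88,256.4419
  Σ                  1,891.5626    12,101.3165      93,866.7894
P = 1,891.5626.
Convexity = Σ t(t+1)·PV / [P·(1+y)²] = 93,866.7894 / (1,891.5626 × 1.079521) = 45.96848.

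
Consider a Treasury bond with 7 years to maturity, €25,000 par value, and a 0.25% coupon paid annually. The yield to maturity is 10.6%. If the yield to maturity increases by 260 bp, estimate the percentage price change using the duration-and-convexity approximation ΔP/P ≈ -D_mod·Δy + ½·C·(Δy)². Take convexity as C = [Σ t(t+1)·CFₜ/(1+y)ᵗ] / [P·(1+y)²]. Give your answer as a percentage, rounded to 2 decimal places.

-14.74%

With y = 0.106:
  t   CF        PV=CF/(1+0.106)^t    t·PV        t(t+1)·PV
  1        62.50        56.5099        56.5099         113.0199
  2        62.50        51.0940       102.1880         306.5639
  3        62.50        46.1971       138.5913         554.3651
  4        62.50        41.7695       167.0781         835.3904
  5        62.50        37.7663       188.8315       1,132.9889
  6        62.50        34.1467       204.8804       1,434.1631
  7    25,062.50    12,380.5090    86,663.5632     693,308.5056
  Σ                 12,647.9926    87,521.6424     697,684.9969
P = 12,647.9926; D_Mac = 6.91980 yrs; D_mod = 6.25660 yrs; C = 45.09491.
Duration effect: -6.25660 × (+0.026) = -0.162672
Convexity effect: 0.5 × 45.09491 × (0.026)² = +0.0152421
ΔP/P ≈ -0.162672 + 0.0152421 = -0.147430 = -14.7430%.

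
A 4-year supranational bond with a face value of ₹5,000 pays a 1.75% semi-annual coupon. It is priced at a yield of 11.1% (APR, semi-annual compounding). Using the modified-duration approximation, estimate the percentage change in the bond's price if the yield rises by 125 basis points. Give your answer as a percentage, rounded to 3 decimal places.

-4.561%

Periodic yield y = 0.0555. Modified duration first:
  t   CF        PV=CF/(1+0.0555)^t    t·PV
  1        43.75        41.4495        41.4495
  2        43.75        39.2701        78.5401
  3        43.75        37.2052       111.6155
  4        43.75        35.2489       140.9955
  5        43.75        33.3954       166.9771
  6        43.75        31.6394       189.8366
  7        43.75        29.9758       209.8304
  8     5,043.75     3,274.0677    26,192.5413
  Σ                  3,522.2519    27,131.7860
P = 3,522.2519; D_Mac = 7.70297 half-year periods = 3.85148 yrs; D_mod = 3.85148/(1+0.0555) = 3.64897 yrs.
ΔP/P ≈ -D_mod · Δy = -3.64897 × (+0.0125) = -0.045612 = -4.5612%.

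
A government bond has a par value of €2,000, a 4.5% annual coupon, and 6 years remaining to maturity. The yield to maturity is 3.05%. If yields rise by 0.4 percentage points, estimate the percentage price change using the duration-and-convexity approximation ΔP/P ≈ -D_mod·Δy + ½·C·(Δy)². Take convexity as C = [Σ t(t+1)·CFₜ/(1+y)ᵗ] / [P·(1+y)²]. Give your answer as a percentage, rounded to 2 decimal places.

-2.07%

With y = 0.0305:
  t   CF        PV=CF/(1+0.0305)^t    t·PV        t(t+1)·PV
  1        90.00        87.3362        87.3362         174.6725
  2        90.00        84.7513       169.5027         508.5080
  3        90.00        82.2429       246.7288         986.9150
  4        90.00        79.8088       319.2350       1,596.1751
  5        90.00        77.4466       387.2332       2,323.3989
  6     2,090.00     1,745.2527    10,471.5160      73,300.6119
  Σ                  2,156.8385    11,681.5518      78,890.2813
P = 2,156.8385; D_Mac = 5.41605 yrs; D_mod = 5.25575 yrs; C = 34.44371.
Duration effect: -5.25575 × (+0.004) = -0.021023
Convexity effect: 0.5 × 34.44371 × (0.004)² = +0.0002755
ΔP/P ≈ -0.021023 + 0.0002755 = -0.020747 = -2.0747%.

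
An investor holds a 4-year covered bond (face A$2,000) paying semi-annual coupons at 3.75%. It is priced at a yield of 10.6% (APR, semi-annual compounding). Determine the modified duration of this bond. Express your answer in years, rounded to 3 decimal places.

Periodic yield y = 0.053. First find Macaulay duration:
  t   CF        PV=CF/(1+0.053)^t    t·PV
  1        37.50        35.6125        35.6125
  2        37.50        33.8201        67.6401
  3        37.50        32.1178        96.3535
  4        37.50        30.5013       122.0050
  5        37.50        28.9661       144.8303
  6        37.50        27.5081       165.0488
  7        37.50        26.1236       182.8651
  8     2,037.50     1,347.9403    10,783.5222
  Σ                  1,562.5897    11,597.8775
P = 1,562.5897; Macaulay duration = 11,597.8775 / 1,562.5897 = 7.42222 half-year periods = 3.71111 years.
Modified duration = D_Mac / (1 + y) = 3.71111 / 1.053 = 3.52432 years.

3.524 years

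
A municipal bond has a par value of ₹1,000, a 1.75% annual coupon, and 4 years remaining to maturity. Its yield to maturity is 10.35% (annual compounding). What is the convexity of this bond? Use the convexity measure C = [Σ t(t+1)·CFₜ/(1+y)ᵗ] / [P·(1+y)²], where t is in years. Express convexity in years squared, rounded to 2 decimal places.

With y = 0.1035:
  t   CF        PV=CF/(1+0.1035)^t    t·PV        t(t+1)·PV
  1        17.50        15.8586        15.8586          31.7173
  2        17.50        14.3712        28.7424          86.2273
  3        17.50        13.0233        39.0699         156.2796
  4     1,017.50       686.1911     2,744.7643      13,723.8216
  Σ                    729.4442     2,828.4353      13,998.0457
P = 729.4442.
Convexity = Σ t(t+1)·PV / [P·(1+y)²] = 13,998.0457 / (729.4442 × 1.217712) = 15.75907.

15.76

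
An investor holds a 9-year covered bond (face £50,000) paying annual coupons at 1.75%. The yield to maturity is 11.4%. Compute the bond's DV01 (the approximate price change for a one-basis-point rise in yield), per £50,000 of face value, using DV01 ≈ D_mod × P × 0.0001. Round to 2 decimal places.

Periodic yield y = 0.114.
  t   CF        PV=CF/(1+0.114)^t    t·PV
  1       875.00       785.4578       785.4578
  2       875.00       705.0788     1,410.1576
  3       875.00       632.9253     1,898.7760
  4       875.00       568.1556     2,272.6224
  5       875.00       510.0140     2,550.0700
  6       875.00       457.8223     2,746.9336
  7       875.00       410.9715     2,876.8006
  8       875.00       368.9152     2,951.3214
  9    50,875.00    19,254.7420   173,292.6784
  Σ                 23,694.0826   190,784.8178
P = 23,694.0826; D_Mac = 8.05200 yrs; D_mod = 7.22801 yrs.
DV01 ≈ 7.22801 × 23,694.0826 × 0.0001 = 17.126106.

£17.13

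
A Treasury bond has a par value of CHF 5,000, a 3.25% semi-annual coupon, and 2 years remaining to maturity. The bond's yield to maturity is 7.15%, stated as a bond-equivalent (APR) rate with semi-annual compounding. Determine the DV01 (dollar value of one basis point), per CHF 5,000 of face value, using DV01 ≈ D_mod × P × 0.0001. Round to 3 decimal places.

CHF 0.874

Periodic yield y = 0.03575.
  t   CF        PV=CF/(1+0.03575)^t    t·PV
  1        81.25        78.4456        78.4456
  2        81.25        75.7379       151.4759
  3        81.25        73.1238       219.3713
  4     5,081.25     4,415.2042    17,660.8168
  Σ                  4,642.5115    18,110.1096
P = 4,642.5115; D_Mac = 3.90093 half-year periods = 1.95046 yrs; D_mod = 1.88314 yrs.
DV01 ≈ 1.88314 × 4,642.5115 × 0.0001 = 0.874251.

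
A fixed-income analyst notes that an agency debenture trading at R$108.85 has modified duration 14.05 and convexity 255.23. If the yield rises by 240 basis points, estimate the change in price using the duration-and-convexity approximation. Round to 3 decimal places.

-R$28.703

Duration effect: -D_mod·Δy = -14.05 × (+0.024) = -0.337200
Convexity effect: ½·C·(Δy)² = 0.5 × 255.23 × (0.024)² = +0.07350624
ΔP/P ≈ -0.337200 + 0.07350624 = -0.26369376
ΔP ≈ 108.85 × (-0.26369376) = -28.703065776.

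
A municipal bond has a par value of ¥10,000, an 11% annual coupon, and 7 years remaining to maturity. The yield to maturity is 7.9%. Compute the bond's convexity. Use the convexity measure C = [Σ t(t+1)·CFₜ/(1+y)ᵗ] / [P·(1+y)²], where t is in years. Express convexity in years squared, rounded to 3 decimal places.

33.364

With y = 0.079:
  t   CF        PV=CF/(1+0.079)^t    t·PV        t(t+1)·PV
  1     1,100.00     1,019.4625     1,019.4625       2,038.9249
  2     1,100.00       944.8216     1,889.6431       5,668.9294
  3     1,100.00       875.6456     2,626.9367      10,507.7467
  4     1,100.00       811.5343     3,246.1374      16,230.6870
  5     1,100.00       752.1171     3,760.5855      22,563.5129
  6     1,100.00       697.0501     4,182.3008      29,276.1058
  7    11,100.00     6,518.8782    45,632.1473     365,057.1786
  Σ                 11,619.5094    62,357.2133     451,343.0854
P = 11,619.5094.
Convexity = Σ t(t+1)·PV / [P·(1+y)²] = 451,343.0854 / (11,619.5094 × 1.164241) = 33.36385.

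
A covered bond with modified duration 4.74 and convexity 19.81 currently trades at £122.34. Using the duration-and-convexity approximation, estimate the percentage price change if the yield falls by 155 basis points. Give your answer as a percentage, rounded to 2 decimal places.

Duration effect: -D_mod·Δy = -4.74 × (-0.0155) = +0.073470
Convexity effect: ½·C·(Δy)² = 0.5 × 19.81 × (-0.0155)² = +0.00237967625
ΔP/P ≈ +0.073470 + 0.00237967625 = +0.07584967625
= +7.584967625%.

+7.58%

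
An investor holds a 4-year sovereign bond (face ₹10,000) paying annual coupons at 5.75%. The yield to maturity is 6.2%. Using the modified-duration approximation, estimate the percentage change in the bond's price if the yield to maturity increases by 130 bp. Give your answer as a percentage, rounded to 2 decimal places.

Periodic yield y = 0.062. Modified duration first:
  t   CF        PV=CF/(1+0.062)^t    t·PV
  1       575.00       541.4313       541.4313
  2       575.00       509.8223     1,019.6446
  3       575.00       480.0586     1,440.1759
  4    10,575.00     8,313.4695    33,253.8781
  Σ                  9,844.7817    36,255.1299
P = 9,844.7817; D_Mac = 3.68267 yrs; D_mod = 3.68267/(1+0.062) = 3.46768 yrs.
ΔP/P ≈ -D_mod · Δy = -3.46768 × (+0.013) = -0.045080 = -4.5080%.

-4.51%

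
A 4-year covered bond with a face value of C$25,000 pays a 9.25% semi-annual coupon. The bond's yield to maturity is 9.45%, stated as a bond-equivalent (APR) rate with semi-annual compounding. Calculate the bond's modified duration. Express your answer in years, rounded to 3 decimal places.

Periodic yield y = 0.04725. First find Macaulay duration:
  t   CF        PV=CF/(1+0.04725)^t    t·PV
  1     1,156.25     1,104.0821     1,104.0821
  2     1,156.25     1,054.2680     2,108.5359
  3     1,156.25     1,006.7013     3,020.1040
  4     1,156.25       961.2808     3,845.1232
  5     1,156.25       917.9096     4,589.5479
  6     1,156.25       876.4952     5,258.9711
  7     1,156.25       836.9493     5,858.6453
  8    26,156.25    18,078.9218   144,631.3748
  Σ                 24,836.6081   170,416.3842
P = 24,836.6081; Macaulay duration = 170,416.3842 / 24,836.6081 = 6.86150 half-year periods = 3.43075 years.
Modified duration = D_Mac / (1 + y) = 3.43075 / 1.04725 = 3.27596 years.

3.276 years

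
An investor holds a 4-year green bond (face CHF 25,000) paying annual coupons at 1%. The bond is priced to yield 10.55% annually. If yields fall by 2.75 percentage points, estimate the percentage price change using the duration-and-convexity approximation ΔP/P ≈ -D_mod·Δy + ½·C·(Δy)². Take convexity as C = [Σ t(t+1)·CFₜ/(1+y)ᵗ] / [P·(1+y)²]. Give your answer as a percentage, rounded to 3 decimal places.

With y = 0.1055:
  t   CF        PV=CF/(1+0.1055)^t    t·PV        t(t+1)·PV
  1       250.00       226.1420       226.1420         452.2840
  2       250.00       204.5608       409.1217       1,227.3651
  3       250.00       185.0392       555.1176       2,220.4705
  4    25,250.00    16,905.4367    67,621.7469     338,108.7347
  Σ                 17,521.1788    68,812.1283     342,008.8543
P = 17,521.1788; D_Mac = 3.92737 yrs; D_mod = 3.55257 yrs; C = 15.97190.
Duration effect: -3.55257 × (-0.0275) = +0.097696
Convexity effect: 0.5 × 15.97190 × (-0.0275)² = +0.0060394
ΔP/P ≈ +0.097696 + 0.0060394 = +0.103735 = +10.3735%.

+10.374%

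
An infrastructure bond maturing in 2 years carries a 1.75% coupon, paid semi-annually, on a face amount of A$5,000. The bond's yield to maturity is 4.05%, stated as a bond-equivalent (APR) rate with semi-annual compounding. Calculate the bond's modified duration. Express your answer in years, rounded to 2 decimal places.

1.93 years

Periodic yield y = 0.02025. First find Macaulay duration:
  t   CF        PV=CF/(1+0.02025)^t    t·PV
  1        43.75        42.8816        42.8816
  2        43.75        42.0305        84.0611
  3        43.75        41.1963       123.5889
  4     5,043.75     4,655.0799    18,620.3195
  Σ                  4,781.1884    18,870.8512
P = 4,781.1884; Macaulay duration = 18,870.8512 / 4,781.1884 = 3.94690 half-year periods = 1.97345 years.
Modified duration = D_Mac / (1 + y) = 1.97345 / 1.02025 = 1.93428 years.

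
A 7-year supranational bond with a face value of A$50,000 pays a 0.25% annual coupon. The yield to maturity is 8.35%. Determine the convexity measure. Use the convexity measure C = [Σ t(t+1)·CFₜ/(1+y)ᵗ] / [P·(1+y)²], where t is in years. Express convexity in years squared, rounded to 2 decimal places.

With y = 0.0835:
  t   CF        PV=CF/(1+0.0835)^t    t·PV        t(t+1)·PV
  1       125.00       115.3669       115.3669         230.7337
  2       125.00       106.4761       212.9522         638.8567
  3       125.00        98.2705       294.8116       1,179.2463
  4       125.00        90.6973       362.7892       1,813.9460
  5       125.00        83.7077       418.5385       2,511.2311
  6       125.00        77.2568       463.5406       3,244.7841
  7    50,125.00    28,592.4899   200,147.4291   1,601,179.4332
  Σ                 29,164.2651   202,015.4281   1,610,798.2311
P = 29,164.2651.
Convexity = Σ t(t+1)·PV / [P·(1+y)²] = 1,610,798.2311 / (29,164.2651 × 1.173972) = 47.04704.

47.05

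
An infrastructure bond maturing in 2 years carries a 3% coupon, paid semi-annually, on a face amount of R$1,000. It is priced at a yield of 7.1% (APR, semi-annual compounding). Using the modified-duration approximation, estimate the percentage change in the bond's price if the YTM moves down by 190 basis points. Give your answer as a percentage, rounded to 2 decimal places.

Periodic yield y = 0.0355. Modified duration first:
  t   CF        PV=CF/(1+0.0355)^t    t·PV
  1        15.00        14.4858        14.4858
  2        15.00        13.9891        27.9783
  3        15.00        13.5096        40.5287
  4     1,015.00       882.8067     3,531.2269
  Σ                    924.7912     3,614.2196
P = 924.7912; D_Mac = 3.90815 half-year periods = 1.95407 yrs; D_mod = 1.95407/(1+0.0355) = 1.88708 yrs.
ΔP/P ≈ -D_mod · Δy = -1.88708 × (-0.019) = +0.035855 = +3.5855%.

+3.59%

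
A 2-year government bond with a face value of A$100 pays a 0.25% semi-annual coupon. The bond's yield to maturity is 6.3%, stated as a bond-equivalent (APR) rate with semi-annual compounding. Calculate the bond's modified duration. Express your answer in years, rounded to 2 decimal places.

1.94 years

Periodic yield y = 0.0315. First find Macaulay duration:
  t   CF        PV=CF/(1+0.0315)^t    t·PV
  1        0.125         0.1212         0.1212
  2        0.125         0.1175         0.2350
  3        0.125         0.1139         0.3417
  4      100.125        88.4434       353.7737
  Σ                     88.7960       354.4716
P = 88.7960; Macaulay duration = 354.4716 / 88.7960 = 3.99198 half-year periods = 1.99599 years.
Modified duration = D_Mac / (1 + y) = 1.99599 / 1.0315 = 1.93503 years.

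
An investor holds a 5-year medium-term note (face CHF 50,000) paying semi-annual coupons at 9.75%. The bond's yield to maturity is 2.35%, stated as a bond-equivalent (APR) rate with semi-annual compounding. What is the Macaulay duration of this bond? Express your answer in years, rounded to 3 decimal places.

4.220 years

Periodic yield y = 0.01175. Discount each cash flow and weight by its period:
  t   CF        PV=CF/(1+0.01175)^t    t·PV
  1     2,437.50     2,409.1920     2,409.1920
  2     2,437.50     2,381.2127     4,762.4255
  3     2,437.50     2,353.5584     7,060.6753
  4     2,437.50     2,326.2253     9,304.9011
  5     2,437.50     2,299.2096    11,496.0479
  6     2,437.50     2,272.5076    13,635.0457
  7     2,437.50     2,246.1157    15,722.8102
  8     2,437.50     2,220.0304    17,760.2431
  9     2,437.50     2,194.2480    19,748.2318
  10   52,437.50    46,656.2519   466,562.5195
  Σ                 67,358.5517   568,462.0921
Price P = Σ PV = 67,358.5517.
Macaulay duration = Σ(t·PV) / P = 568,462.0921 / 67,358.5517 = 8.43935 half-year periods.
In years: 8.43935 / 2 = 4.21967 years.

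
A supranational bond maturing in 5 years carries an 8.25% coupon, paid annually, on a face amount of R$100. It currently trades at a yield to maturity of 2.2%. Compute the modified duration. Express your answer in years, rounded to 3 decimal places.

Periodic yield y = 0.022. First find Macaulay duration:
  t   CF        PV=CF/(1+0.022)^t    t·PV
  1         8.25         8.0724         8.0724
  2         8.25         7.8986        15.7973
  3         8.25         7.7286        23.1858
  4         8.25         7.5622        30.2490
  5       108.25        97.0898       485.4488
  Σ                    128.3516       562.7533
P = 128.3516; Macaulay duration = 562.7533 / 128.3516 = 4.38446 years.
Modified duration = D_Mac / (1 + y) = 4.38446 / 1.022 = 4.29008 years.

4.290 years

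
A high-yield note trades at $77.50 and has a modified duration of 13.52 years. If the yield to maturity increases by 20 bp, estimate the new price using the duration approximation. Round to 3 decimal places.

$75.404

Duration approximation: ΔP/P ≈ -D_mod · Δy = -13.52 × (+0.002) = -0.027040.
New price ≈ 77.50 × (1 - 0.027040) = 75.40440.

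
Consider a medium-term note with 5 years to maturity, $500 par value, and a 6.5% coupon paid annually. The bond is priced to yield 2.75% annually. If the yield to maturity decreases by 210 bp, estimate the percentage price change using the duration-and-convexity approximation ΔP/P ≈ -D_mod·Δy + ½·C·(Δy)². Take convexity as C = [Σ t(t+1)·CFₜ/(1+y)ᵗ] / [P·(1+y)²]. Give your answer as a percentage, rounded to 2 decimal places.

+9.68%

With y = 0.0275:
  t   CF        PV=CF/(1+0.0275)^t    t·PV        t(t+1)·PV
  1        32.50        31.6302        31.6302          63.2603
  2        32.50        30.7836        61.5672         184.7017
  3        32.50        29.9597        89.8792         359.5167
  4        32.50        29.1579       116.6315         583.1577
  5       532.50       464.9545     2,324.7725      13,948.6351
  Σ                    586.4859     2,624.4807      15,139.2717
P = 586.4859; D_Mac = 4.47493 yrs; D_mod = 4.35516 yrs; C = 24.45027.
Duration effect: -4.35516 × (-0.021) = +0.091458
Convexity effect: 0.5 × 24.45027 × (-0.021)² = +0.0053913
ΔP/P ≈ +0.091458 + 0.0053913 = +0.096850 = +9.6850%.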